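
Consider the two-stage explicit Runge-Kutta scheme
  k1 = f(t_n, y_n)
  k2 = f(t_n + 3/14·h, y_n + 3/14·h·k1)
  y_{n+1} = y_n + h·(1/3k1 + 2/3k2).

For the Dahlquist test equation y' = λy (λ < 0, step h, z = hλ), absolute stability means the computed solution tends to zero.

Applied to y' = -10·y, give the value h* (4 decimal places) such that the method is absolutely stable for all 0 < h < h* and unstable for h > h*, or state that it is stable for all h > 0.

On y'=λy, z=hλ:
  k1=λy_n ⇒ h·k1=z·y_n;  k2=λ(1+3/14z)y_n ⇒ h·k2=z(1+3/14z)y_n
  y_{n+1}/y_n = 1 + 1/3z + 2/3z(1+3/14z) = 1 + z + 1/7z²
  Hence R(z) = 1 + z + 1/7z².

Need |R(x)|<1, x<0.
x=-0.4: |R|=0.6229
R=1: x+1/7x²=0 ⇒ x=−7=-7.0000; min R=1−1/(4·1/7)=-0.7500>−1
Confirm numerically:
  x=-6.497: |R|=0.53314 <1
  x=-4.512: |R|=0.60369 <1
  x=-4.094: |R|=0.69959 <1
  x=-3.988: |R|=0.71598 <1
  x=-7.288: |R|=1.29985 >1
  x=-7.212: |R|=1.21842 >1
Stable set (-7.0000, 0).

(-7.0000,0); λ=-10 ⇒ h* = (7)/10 = 0.7000.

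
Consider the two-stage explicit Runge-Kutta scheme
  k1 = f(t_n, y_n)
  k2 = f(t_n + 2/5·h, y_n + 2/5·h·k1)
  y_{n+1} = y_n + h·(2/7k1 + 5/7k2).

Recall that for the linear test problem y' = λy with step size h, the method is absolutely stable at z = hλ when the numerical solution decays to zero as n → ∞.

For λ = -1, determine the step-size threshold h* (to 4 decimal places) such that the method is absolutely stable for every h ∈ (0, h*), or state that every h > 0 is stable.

(-3.5000,0); λ=-1 ⇒ h* = (7/2)/1 = 3.5000.

On y'=λy, z=hλ:
  k1=λy_n ⇒ h·k1=z·y_n;  k2=λ(1+2/5z)y_n ⇒ h·k2=z(1+2/5z)y_n
  y_{n+1}/y_n = 1 + 2/7z + 5/7z(1+2/5z) = 1 + z + 2/7z²
  so R(z) = 1 + z + 2/7z².

Find x<0 with |R(x)|<1.
x=-0.41: |R|=0.6380
R=1: x+2/7x²=0 ⇒ x=−7/2=-3.5000; min R=1−1/(4·2/7)=0.1250>−1
Confirm numerically:
  x=-2.656: |R|=0.35952 <1
  x=-2.652: |R|=0.35746 <1
  x=-2.630: |R|=0.34626 <1
  x=-2.095: |R|=0.15901 <1
  x=-3.861: |R|=1.39823 >1
  x=-3.807: |R|=1.33393 >1
  x=-3.714: |R|=1.22708 >1
Stable set (-3.5000, 0).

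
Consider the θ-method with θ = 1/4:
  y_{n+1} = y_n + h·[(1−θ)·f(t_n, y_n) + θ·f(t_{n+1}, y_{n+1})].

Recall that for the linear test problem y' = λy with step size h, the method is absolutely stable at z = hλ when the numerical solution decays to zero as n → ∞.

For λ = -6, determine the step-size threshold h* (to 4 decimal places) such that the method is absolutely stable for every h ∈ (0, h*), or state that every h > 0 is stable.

(-4.0000,0); λ=-6 ⇒ h* = (4)/6 = 0.6667.

Set f=λy, z=hλ:
  y_{n+1} = y_n + z·[3/4·y_n + 1/4·y_{n+1}] ⇒ (1 − 1/4z)y_{n+1} = (1 + 3/4z)y_n
  Hence R(z) = (1 + 3/4z)/(1 − 1/4z).

Boundary: |R(x)|=1, x<0.
x=-0.84: |R|=0.3058
R=−1: 1+3/4x = −1+1/4x ⇒ -1/2x=2 ⇒ x=2/(-1/2)=-4.0000
Confirm numerically:
  x=-2.430: |R|=0.51166 <1
  x=-2.245: |R|=0.43795 <1
  x=-1.820: |R|=0.25086 <1
  x=-4.538: |R|=1.12602 >1
  x=-4.358: |R|=1.08567 >1
  x=-4.271: |R|=1.06553 >1
So |R|<1 on (-4.0000, 0).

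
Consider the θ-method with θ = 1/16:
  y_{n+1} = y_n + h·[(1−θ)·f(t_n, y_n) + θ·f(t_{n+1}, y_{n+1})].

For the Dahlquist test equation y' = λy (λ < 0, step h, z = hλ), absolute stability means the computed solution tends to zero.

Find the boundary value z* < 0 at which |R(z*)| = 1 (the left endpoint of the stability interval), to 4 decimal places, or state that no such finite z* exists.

left endpoint -2.2857.

Set f=λy, z=hλ:
  y_{n+1} = y_n + z·[15/16·y_n + 1/16·y_{n+1}] ⇒ (1 − 1/16z)y_{n+1} = (1 + 15/16z)y_n
  Hence R(z) = (1 + 15/16z)/(1 − 1/16z).

Boundary: |R(x)|=1, x<0.
x=-1.67: |R|=0.5122
R=−1: 1+15/16x = −1+1/16x ⇒ -7/8x=2 ⇒ x=2/(-7/8)=-2.2857
Confirm numerically:
  x=-2.034: |R|=0.80459 <1
  x=-1.881: |R|=0.68313 <1
  x=-1.335: |R|=0.23219 <1
  x=-2.658: |R|=1.27934 >1
  x=-2.626: |R|=1.25577 >1
  x=-2.474: |R|=1.14269 >1
Interval (-2.2857, 0).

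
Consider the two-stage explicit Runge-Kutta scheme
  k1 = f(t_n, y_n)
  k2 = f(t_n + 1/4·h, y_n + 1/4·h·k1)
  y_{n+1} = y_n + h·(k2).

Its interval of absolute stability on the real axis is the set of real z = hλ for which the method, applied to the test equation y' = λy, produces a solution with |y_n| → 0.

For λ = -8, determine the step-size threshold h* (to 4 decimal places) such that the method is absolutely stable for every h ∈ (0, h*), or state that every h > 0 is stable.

(-4.0000,0); λ=-8 ⇒ h* = (4)/8 = 0.5000.

Test eqn y'=λy, z=hλ:
  k1=λy_n ⇒ h·k1=z·y_n;  k2=λ(1+1/4z)y_n ⇒ h·k2=z(1+1/4z)y_n
  y_{n+1}/y_n = 1 + z(1+1/4z) = 1 + z + 1/4z²
  R(z) = 1 + z + 1/4z².

Need |R(x)|<1, x<0.
x=-0.66: |R|=0.4489
R=1: x+1/4x²=0 ⇒ x=−4=-4.0000; min R=1−1/(4·1/4)=0.0000>−1
Confirm numerically:
  x=-2.898: |R|=0.20160 <1
  x=-2.722: |R|=0.13032 <1
  x=-2.404: |R|=0.04080 <1
  x=-1.940: |R|=0.00090 <1
  x=-4.457: |R|=1.50921 >1
  x=-4.062: |R|=1.06296 >1
Interval (-4.0000, 0).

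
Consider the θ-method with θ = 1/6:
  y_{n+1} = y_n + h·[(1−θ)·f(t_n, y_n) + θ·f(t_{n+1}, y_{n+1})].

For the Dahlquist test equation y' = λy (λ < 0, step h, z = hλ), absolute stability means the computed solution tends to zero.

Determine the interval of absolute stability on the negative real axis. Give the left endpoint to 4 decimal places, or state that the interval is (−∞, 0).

With y'=λy (z=hλ):
  y_{n+1} = y_n + z·[5/6·y_n + 1/6·y_{n+1}] ⇒ (1 − 1/6z)y_{n+1} = (1 + 5/6z)y_n
  so R(z) = (1 + 5/6z)/(1 − 1/6z).

Need |R(x)|<1, x<0.
x=-0.98: |R|=0.1576
R=−1: 1+5/6x = −1+1/6x ⇒ -2/3x=2 ⇒ x=2/(-2/3)=-3.0000
Confirm numerically:
  x=-2.408: |R|=0.71836 <1
  x=-1.914: |R|=0.45110 <1
  x=-1.300: |R|=0.06849 <1
  x=-3.476: |R|=1.20093 >1
  x=-3.227: |R|=1.09841 >1
  x=-3.041: |R|=1.01814 >1
Stable set (-3.0000, 0).

(-3.0000, 0).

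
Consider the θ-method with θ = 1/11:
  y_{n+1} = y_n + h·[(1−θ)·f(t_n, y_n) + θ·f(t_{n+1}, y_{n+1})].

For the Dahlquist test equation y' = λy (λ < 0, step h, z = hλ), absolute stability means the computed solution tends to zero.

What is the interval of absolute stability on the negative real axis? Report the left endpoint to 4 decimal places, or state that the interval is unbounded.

On y'=λy, z=hλ:
  y_{n+1} = y_n + z·[10/11·y_n + 1/11·y_{n+1}] ⇒ (1 − 1/11z)y_{n+1} = (1 + 10/11z)y_n
  so R(z) = (1 + 10/11z)/(1 − 1/11z).

Boundary: |R(x)|=1, x<0.
x=-1.64: |R|=0.4272
R=−1: 1+10/11x = −1+1/11x ⇒ -9/11x=2 ⇒ x=2/(-9/11)=-2.4444
Confirm numerically:
  x=-1.993: |R|=0.68729 <1
  x=-1.657: |R|=0.44007 <1
  x=-1.185: |R|=0.06976 <1
  x=-1.168: |R|=0.05588 <1
  x=-2.595: |R|=1.09967 >1
  x=-2.487: |R|=1.02840 >1
So |R|<1 on (-2.4444, 0).

(-2.4444, 0).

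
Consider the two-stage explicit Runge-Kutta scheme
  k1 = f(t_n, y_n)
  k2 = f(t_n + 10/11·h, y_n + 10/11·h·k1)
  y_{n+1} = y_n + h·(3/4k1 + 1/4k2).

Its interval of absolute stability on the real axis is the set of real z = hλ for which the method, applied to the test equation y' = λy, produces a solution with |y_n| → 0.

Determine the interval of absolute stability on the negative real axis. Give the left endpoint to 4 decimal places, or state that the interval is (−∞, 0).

Set f=λy, z=hλ:
  k1=λy_n ⇒ h·k1=z·y_n;  k2=λ(1+10/11z)y_n ⇒ h·k2=z(1+10/11z)y_n
  y_{n+1}/y_n = 1 + 3/4z + 1/4z(1+10/11z) = 1 + z + 5/22z²
  R(z) = 1 + z + 5/22z².

Need |R(x)|<1, x<0.
x=-1.05: |R|=0.2006
R=1: x+5/22x²=0 ⇒ x=−22/5=-4.4000; min R=1−1/(4·5/22)=-0.1000>−1
Confirm numerically:
  x=-4.128: |R|=0.74481 <1
  x=-2.781: |R|=0.02328 <1
  x=-2.142: |R|=0.09924 <1
  x=-2.026: |R|=0.09312 <1
  x=-4.624: |R|=1.23540 >1
  x=-4.446: |R|=1.04648 >1
Interval (-4.4000, 0).

z∈(-4.4000,0).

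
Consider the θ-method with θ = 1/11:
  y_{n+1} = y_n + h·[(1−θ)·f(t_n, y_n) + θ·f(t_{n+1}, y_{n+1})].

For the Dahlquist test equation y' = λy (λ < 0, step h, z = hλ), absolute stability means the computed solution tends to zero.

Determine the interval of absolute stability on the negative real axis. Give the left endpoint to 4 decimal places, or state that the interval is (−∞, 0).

On y'=λy, z=hλ:
  y_{n+1} = y_n + z·[10/11·y_n + 1/11·y_{n+1}] ⇒ (1 − 1/11z)y_{n+1} = (1 + 10/11z)y_n
  so R(z) = (1 + 10/11z)/(1 − 1/11z).

Boundary: |R(x)|=1, x<0.
x=-1.05: |R|=0.0415
R=−1: 1+10/11x = −1+1/11x ⇒ -9/11x=2 ⇒ x=2/(-9/11)=-2.4444
Confirm numerically:
  x=-2.216: |R|=0.84443 <1
  x=-1.291: |R|=0.15540 <1
  x=-1.050: |R|=0.04149 <1
  x=-3.000: |R|=1.35714 >1
  x=-2.968: |R|=1.33734 >1
  x=-2.737: |R|=1.19167 >1
So |R|<1 on (-2.4444, 0).

(-2.4444, 0).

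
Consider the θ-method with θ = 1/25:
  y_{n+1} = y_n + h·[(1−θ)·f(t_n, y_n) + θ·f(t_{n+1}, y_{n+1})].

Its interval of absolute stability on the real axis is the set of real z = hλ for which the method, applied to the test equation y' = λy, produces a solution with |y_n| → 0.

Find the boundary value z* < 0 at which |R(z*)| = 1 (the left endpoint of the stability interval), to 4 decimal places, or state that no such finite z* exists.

z* = -2.1739.

Test eqn y'=λy, z=hλ:
  y_{n+1} = y_n + z·[24/25·y_n + 1/25·y_{n+1}] ⇒ (1 − 1/25z)y_{n+1} = (1 + 24/25z)y_n
  Hence R(z) = (1 + 24/25z)/(1 − 1/25z).

Boundary: |R(x)|=1, x<0.
x=-0.97: |R|=0.0662
R=−1: 1+24/25x = −1+1/25x ⇒ -23/25x=2 ⇒ x=2/(-23/25)=-2.1739
Confirm numerically:
  x=-1.797: |R|=0.67649 <1
  x=-1.510: |R|=0.42399 <1
  x=-1.282: |R|=0.21947 <1
  x=-2.534: |R|=1.30079 >1
  x=-2.414: |R|=1.20143 >1
  x=-2.409: |R|=1.19727 >1
So |R|<1 on (-2.1739, 0).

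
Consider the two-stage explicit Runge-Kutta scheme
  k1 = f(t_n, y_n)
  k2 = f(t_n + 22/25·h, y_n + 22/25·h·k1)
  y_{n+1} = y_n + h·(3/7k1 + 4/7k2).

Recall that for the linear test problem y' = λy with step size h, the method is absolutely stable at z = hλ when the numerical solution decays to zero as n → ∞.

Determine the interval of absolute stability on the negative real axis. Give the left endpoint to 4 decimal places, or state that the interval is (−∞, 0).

(-1.9886, 0).

With y'=λy (z=hλ):
  k1=λy_n ⇒ h·k1=z·y_n;  k2=λ(1+22/25z)y_n ⇒ h·k2=z(1+22/25z)y_n
  y_{n+1}/y_n = 1 + 3/7z + 4/7z(1+22/25z) = 1 + z + 88/175z²
  Hence R(z) = 1 + z + 88/175z².

Need |R(x)|<1, x<0.
x=-1.79: |R|=0.8212
R=1: x+88/175x²=0 ⇒ x=−175/88=-1.9886; min R=1−1/(4·88/175)=0.5028>−1
Confirm numerically:
  x=-1.595: |R|=0.68428 <1
  x=-1.433: |R|=0.59961 <1
  x=-1.047: |R|=0.50424 <1
  x=-2.541: |R|=1.70579 >1
  x=-2.182: |R|=1.21217 >1
So |R|<1 on (-1.9886, 0).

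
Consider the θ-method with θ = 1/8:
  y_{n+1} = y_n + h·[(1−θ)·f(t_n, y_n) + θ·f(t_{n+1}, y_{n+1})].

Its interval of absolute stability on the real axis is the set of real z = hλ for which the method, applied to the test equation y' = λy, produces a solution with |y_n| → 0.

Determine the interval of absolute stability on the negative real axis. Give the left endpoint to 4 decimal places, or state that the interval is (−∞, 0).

z∈(-2.6667,0).

Test eqn y'=λy, z=hλ:
  y_{n+1} = y_n + z·[7/8·y_n + 1/8·y_{n+1}] ⇒ (1 − 1/8z)y_{n+1} = (1 + 7/8z)y_n
  Hence R(z) = (1 + 7/8z)/(1 − 1/8z).

Solve |R(x)|<1 on ℝ⁻.
x=-0.77: |R|=0.2976
R=−1: 1+7/8x = −1+1/8x ⇒ -3/4x=2 ⇒ x=2/(-3/4)=-2.6667
Confirm numerically:
  x=-1.663: |R|=0.37680 <1
  x=-1.248: |R|=0.07958 <1
  x=-1.130: |R|=0.00986 <1
  x=-3.141: |R|=1.25545 >1
  x=-3.030: |R|=1.19764 >1
Stable set (-2.6667, 0).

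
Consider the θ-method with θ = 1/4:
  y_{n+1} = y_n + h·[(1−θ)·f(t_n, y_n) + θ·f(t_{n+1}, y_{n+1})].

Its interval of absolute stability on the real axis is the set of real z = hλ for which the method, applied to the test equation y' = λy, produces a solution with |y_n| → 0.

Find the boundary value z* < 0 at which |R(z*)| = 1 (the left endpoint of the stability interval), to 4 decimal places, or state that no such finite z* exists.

left endpoint -4.0000.

Set f=λy, z=hλ:
  y_{n+1} = y_n + z·[3/4·y_n + 1/4·y_{n+1}] ⇒ (1 − 1/4z)y_{n+1} = (1 + 3/4z)y_n
  Hence R(z) = (1 + 3/4z)/(1 − 1/4z).

Find x<0 with |R(x)|<1.
x=-1.38: |R|=0.0260
R=−1: 1+3/4x = −1+1/4x ⇒ -1/2x=2 ⇒ x=2/(-1/2)=-4.0000
Confirm numerically:
  x=-3.694: |R|=0.92046 <1
  x=-3.671: |R|=0.91422 <1
  x=-2.877: |R|=0.67340 <1
  x=-2.271: |R|=0.44857 <1
  x=-4.517: |R|=1.12140 >1
  x=-4.344: |R|=1.08245 >1
  x=-4.246: |R|=1.05967 >1
Interval (-4.0000, 0).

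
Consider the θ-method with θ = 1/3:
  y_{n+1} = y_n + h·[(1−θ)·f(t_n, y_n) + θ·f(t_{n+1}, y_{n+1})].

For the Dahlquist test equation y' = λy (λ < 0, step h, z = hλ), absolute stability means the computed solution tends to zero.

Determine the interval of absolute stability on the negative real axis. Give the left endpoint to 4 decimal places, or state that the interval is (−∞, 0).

Set f=λy, z=hλ:
  y_{n+1} = y_n + z·[2/3·y_n + 1/3·y_{n+1}] ⇒ (1 − 1/3z)y_{n+1} = (1 + 2/3z)y_n
  Hence R(z) = (1 + 2/3z)/(1 − 1/3z).

Find x<0 with |R(x)|<1.
x=-0.77: |R|=0.3873
R=−1: 1+2/3x = −1+1/3x ⇒ -1/3x=2 ⇒ x=2/(-1/3)=-6.0000
Confirm numerically:
  x=-5.391: |R|=0.92742 <1
  x=-4.310: |R|=0.76881 <1
  x=-3.561: |R|=0.62826 <1
  x=-6.598: |R|=1.06230 >1
  x=-6.352: |R|=1.03764 >1
Interval (-6.0000, 0).

z∈(-6.0000,0).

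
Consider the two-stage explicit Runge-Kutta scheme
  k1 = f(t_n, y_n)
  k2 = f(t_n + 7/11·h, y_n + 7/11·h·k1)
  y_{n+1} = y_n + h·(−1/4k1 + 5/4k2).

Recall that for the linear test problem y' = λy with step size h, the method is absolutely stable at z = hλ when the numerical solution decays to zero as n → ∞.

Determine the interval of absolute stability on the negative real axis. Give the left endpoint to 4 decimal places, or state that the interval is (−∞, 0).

(-1.2571, 0).

On y'=λy, z=hλ:
  k1=λy_n ⇒ h·k1=z·y_n;  k2=λ(1+7/11z)y_n ⇒ h·k2=z(1+7/11z)y_n
  y_{n+1}/y_n = 1 − 1/4z + 5/4z(1+7/11z) = 1 + z + 35/44z²
  Hence R(z) = 1 + z + 35/44z².

Solve |R(x)|<1 on ℝ⁻.
x=-0.89: |R|=0.7401
R=1: x+35/44x²=0 ⇒ x=−44/35=-1.2571; min R=1−1/(4·35/44)=0.6857>−1
Confirm numerically:
  x=-1.029: |R|=0.81326 <1
  x=-0.760: |R|=0.69945 <1
  x=-0.706: |R|=0.69048 <1
  x=-0.636: |R|=0.68576 <1
  x=-1.839: |R|=1.85116 >1
  x=-1.811: |R|=1.79787 >1
  x=-1.280: |R|=1.02327 >1
Interval (-1.2571, 0).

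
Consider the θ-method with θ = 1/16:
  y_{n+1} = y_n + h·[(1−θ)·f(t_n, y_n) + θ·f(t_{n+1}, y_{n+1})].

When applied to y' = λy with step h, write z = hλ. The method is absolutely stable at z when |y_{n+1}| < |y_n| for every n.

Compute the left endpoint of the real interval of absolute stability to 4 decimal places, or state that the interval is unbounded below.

With y'=λy (z=hλ):
  y_{n+1} = y_n + z·[15/16·y_n + 1/16·y_{n+1}] ⇒ (1 − 1/16z)y_{n+1} = (1 + 15/16z)y_n
  Hence R(z) = (1 + 15/16z)/(1 − 1/16z).

Boundary: |R(x)|=1, x<0.
x=-1.42: |R|=0.3042
R=−1: 1+15/16x = −1+1/16x ⇒ -7/8x=2 ⇒ x=2/(-7/8)=-2.2857
Confirm numerically:
  x=-2.237: |R|=0.96260 <1
  x=-1.866: |R|=0.67111 <1
  x=-1.091: |R|=0.02136 <1
  x=-2.826: |R|=1.40178 >1
  x=-2.393: |R|=1.08166 >1
Interval (-2.2857, 0).

left endpoint -2.2857.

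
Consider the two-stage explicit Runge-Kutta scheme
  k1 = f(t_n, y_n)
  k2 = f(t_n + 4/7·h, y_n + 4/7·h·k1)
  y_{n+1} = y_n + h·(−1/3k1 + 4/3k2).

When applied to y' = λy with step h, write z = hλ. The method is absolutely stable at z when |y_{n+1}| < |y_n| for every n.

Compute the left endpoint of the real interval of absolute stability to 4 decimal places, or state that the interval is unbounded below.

Test eqn y'=λy, z=hλ:
  k1=λy_n ⇒ h·k1=z·y_n;  k2=λ(1+4/7z)y_n ⇒ h·k2=z(1+4/7z)y_n
  y_{n+1}/y_n = 1 − 1/3z + 4/3z(1+4/7z) = 1 + z + 16/21z²
  ⇒ R(z) = 1 + z + 16/21z².

Find x<0 with |R(x)|<1.
x=-1.37: |R|=1.0600
R=1: x+16/21x²=0 ⇒ x=−21/16=-1.3125; min R=1−1/(4·16/21)=0.6719>−1
Confirm numerically:
  x=-1.242: |R|=0.93329 <1
  x=-0.834: |R|=0.69595 <1
  x=-0.806: |R|=0.68896 <1
  x=-0.622: |R|=0.67277 <1
  x=-1.735: |R|=1.55850 >1
  x=-1.677: |R|=1.46573 >1
Interval (-1.3125, 0).

z* = -1.3125.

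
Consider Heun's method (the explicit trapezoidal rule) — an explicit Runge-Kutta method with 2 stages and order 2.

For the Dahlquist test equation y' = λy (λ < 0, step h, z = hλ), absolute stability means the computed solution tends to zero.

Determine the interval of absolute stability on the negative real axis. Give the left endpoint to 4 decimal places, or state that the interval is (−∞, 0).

(-2.0000, 0).

Test eqn y'=λy, z=hλ:
  order 2, 2-stage ⇒ R(z)=1+z+z^2/2
  (e.g. R(-0.55)=0.60125, |R|=0.60125)

Need |R(x)|<1, x<0.
x=-0.55: |R|=0.6013
|R(-2.27)|=1.3064 |R(-1.52)|=0.6352 |R(-1.32)|=0.5512
Bisect:
  x_lo=-2.8771 |R|=2.2617  x_hi=-0.1324 |R|=0.8764
  mid=-1.50473 |R|=0.62738 →hi
  mid=-2.19090 |R|=1.20912 →lo
  mid=-1.84781 |R|=0.85939 →hi
  mid=-2.01936 |R|=1.01954 →lo
  mid=-1.93358 |R|=0.93579 →hi
  mid=-1.97647 |R|=0.97675 →hi
  mid=-1.99791 |R|=0.99791 →hi
  ...
  [-2.00009,-1.99992] ⇒ x*=-2.0000
Stable set (-2.0000, 0).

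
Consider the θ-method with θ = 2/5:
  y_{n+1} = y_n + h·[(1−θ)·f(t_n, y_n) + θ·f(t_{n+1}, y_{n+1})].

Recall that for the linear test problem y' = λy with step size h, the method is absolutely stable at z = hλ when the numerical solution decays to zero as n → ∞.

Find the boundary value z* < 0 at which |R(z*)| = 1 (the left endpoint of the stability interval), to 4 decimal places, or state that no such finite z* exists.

left endpoint -10.0000.

Test eqn y'=λy, z=hλ:
  y_{n+1} = y_n + z·[3/5·y_n + 2/5·y_{n+1}] ⇒ (1 − 2/5z)y_{n+1} = (1 + 3/5z)y_n
  Hence R(z) = (1 + 3/5z)/(1 − 2/5z).

Find x<0 with |R(x)|<1.
x=-1.45: |R|=0.0823
R=−1: 1+3/5x = −1+2/5x ⇒ -1/5x=2 ⇒ x=2/(-1/5)=-10.0000
Confirm numerically:
  x=-9.539: |R|=0.98085 <1
  x=-8.312: |R|=0.92194 <1
  x=-8.263: |R|=0.91931 <1
  x=-10.526: |R|=1.02019 >1
  x=-10.269: |R|=1.01053 >1
Interval (-10.0000, 0).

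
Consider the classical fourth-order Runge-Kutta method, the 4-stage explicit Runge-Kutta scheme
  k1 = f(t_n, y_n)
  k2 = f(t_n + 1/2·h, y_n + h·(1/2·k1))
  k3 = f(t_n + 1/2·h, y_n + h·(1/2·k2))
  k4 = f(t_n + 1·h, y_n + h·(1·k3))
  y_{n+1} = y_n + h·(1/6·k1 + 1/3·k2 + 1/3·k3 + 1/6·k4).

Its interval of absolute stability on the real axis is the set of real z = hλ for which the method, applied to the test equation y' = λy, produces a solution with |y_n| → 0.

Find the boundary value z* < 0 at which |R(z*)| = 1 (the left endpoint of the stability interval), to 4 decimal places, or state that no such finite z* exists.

left endpoint -2.7853.

Test eqn y'=λy, z=hλ:
  order 4, 4-stage ⇒ R(z)=1+z+z^2/2+z^3/6+z^4/24
  (e.g. R(-1.18)=0.32314, |R|=0.32314)

Find x<0 with |R(x)|<1.
x=-1.18: |R|=0.3231
|R(-1.63)|=0.2708 |R(-1.19)|=0.3207 |R(-0.61)|=0.5440
Bisect:
  x_lo=-3.2998 |R|=2.0963  x_hi=-0.1669 |R|=0.8463
  mid=-1.73334 |R|=0.27705 →hi
  mid=-2.51658 |R|=0.66490 →hi
  mid=-2.90820 |R|=1.20167 →lo
  mid=-2.71239 |R|=0.89553 →hi
  mid=-2.81029 |R|=1.03835 →lo
  mid=-2.76134 |R|=0.96448 →hi
  mid=-2.78582 |R|=1.00079 →lo
  mid=-2.77358 |R|=0.98248 →hi
  mid=-2.77970 |R|=0.99160 →hi
  ...
  [-2.78543,-2.78524] ⇒ x*=-2.7853
Stable set (-2.7853, 0).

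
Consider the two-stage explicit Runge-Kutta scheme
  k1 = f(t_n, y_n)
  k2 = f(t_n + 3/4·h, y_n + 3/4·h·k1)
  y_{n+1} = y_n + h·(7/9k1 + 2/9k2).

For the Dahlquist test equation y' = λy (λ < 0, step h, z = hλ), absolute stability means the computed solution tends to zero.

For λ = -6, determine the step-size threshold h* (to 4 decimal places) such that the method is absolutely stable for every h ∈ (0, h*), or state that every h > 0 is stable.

Set f=λy, z=hλ:
  k1=λy_n ⇒ h·k1=z·y_n;  k2=λ(1+3/4z)y_n ⇒ h·k2=z(1+3/4z)y_n
  y_{n+1}/y_n = 1 + 7/9z + 2/9z(1+3/4z) = 1 + z + 1/6z²
  ⇒ R(z) = 1 + z + 1/6z².

Find x<0 with |R(x)|<1.
x=-1.59: |R|=0.1686
R=1: x+1/6x²=0 ⇒ x=−6=-6.0000; min R=1−1/(4·1/6)=-0.5000>−1
Confirm numerically:
  x=-5.131: |R|=0.25686 <1
  x=-3.244: |R|=0.49008 <1
  x=-3.080: |R|=0.49893 <1
  x=-2.504: |R|=0.45900 <1
  x=-6.232: |R|=1.24097 >1
  x=-6.165: |R|=1.16954 >1
Stable set (-6.0000, 0).

(-6.0000,0); λ=-6 ⇒ h* = (6)/6 = 1.0000.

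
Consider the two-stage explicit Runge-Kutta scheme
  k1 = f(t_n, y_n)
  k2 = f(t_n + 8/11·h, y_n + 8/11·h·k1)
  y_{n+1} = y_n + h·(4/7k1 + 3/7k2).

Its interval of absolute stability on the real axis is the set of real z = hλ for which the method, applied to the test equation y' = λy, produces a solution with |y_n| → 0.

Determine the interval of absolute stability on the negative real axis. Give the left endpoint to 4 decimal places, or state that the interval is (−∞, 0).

z∈(-3.2083,0).

With y'=λy (z=hλ):
  k1=λy_n ⇒ h·k1=z·y_n;  k2=λ(1+8/11z)y_n ⇒ h·k2=z(1+8/11z)y_n
  y_{n+1}/y_n = 1 + 4/7z + 3/7z(1+8/11z) = 1 + z + 24/77z²
  R(z) = 1 + z + 24/77z².

Solve |R(x)|<1 on ℝ⁻.
x=-1.08: |R|=0.2836
R=1: x+24/77x²=0 ⇒ x=−77/24=-3.2083; min R=1−1/(4·24/77)=0.1979>−1
Confirm numerically:
  x=-2.918: |R|=0.73594 <1
  x=-2.710: |R|=0.57907 <1
  x=-2.028: |R|=0.25391 <1
  x=-1.588: |R|=0.19800 <1
  x=-3.474: |R|=1.28767 >1
  x=-3.349: |R|=1.14683 >1
  x=-3.301: |R|=1.09534 >1
Interval (-3.2083, 0).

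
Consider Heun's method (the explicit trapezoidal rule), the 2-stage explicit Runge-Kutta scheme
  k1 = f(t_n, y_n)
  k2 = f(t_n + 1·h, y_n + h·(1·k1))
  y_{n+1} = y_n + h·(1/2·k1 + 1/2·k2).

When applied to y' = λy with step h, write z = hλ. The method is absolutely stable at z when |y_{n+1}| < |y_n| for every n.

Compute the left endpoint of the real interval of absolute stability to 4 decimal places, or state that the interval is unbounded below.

With y'=λy (z=hλ):
  order 2, 2-stage ⇒ R(z)=1+z+z^2/2
  (e.g. R(-0.31)=0.73805, |R|=0.73805)

Need |R(x)|<1, x<0.
x=-0.31: |R|=0.7380
|R(-1.18)|=0.5162 |R(-1.15)|=0.5112 |R(-1.08)|=0.5032
Bisect:
  x_lo=-2.6423 |R|=1.8486  x_hi=-0.1659 |R|=0.8479
  mid=-1.40410 |R|=0.58165 →hi
  mid=-2.02322 |R|=1.02349 →lo
  mid=-1.71366 |R|=0.75466 →hi
  mid=-1.86844 |R|=0.87709 →hi
  mid=-1.94583 |R|=0.94730 →hi
  mid=-1.98453 |R|=0.98465 →hi
  mid=-2.00387 |R|=1.00388 →lo
  ...
  [-2.00009,-1.99994] ⇒ x*=-2.0000
So |R|<1 on (-2.0000, 0).

z* = -2.0000.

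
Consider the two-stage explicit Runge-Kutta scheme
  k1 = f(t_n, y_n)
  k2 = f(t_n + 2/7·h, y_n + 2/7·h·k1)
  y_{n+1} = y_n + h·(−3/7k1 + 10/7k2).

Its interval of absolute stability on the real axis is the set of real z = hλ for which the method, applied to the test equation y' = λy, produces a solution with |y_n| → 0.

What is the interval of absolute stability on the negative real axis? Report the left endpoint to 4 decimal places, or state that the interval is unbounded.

Set f=λy, z=hλ:
  k1=λy_n ⇒ h·k1=z·y_n;  k2=λ(1+2/7z)y_n ⇒ h·k2=z(1+2/7z)y_n
  y_{n+1}/y_n = 1 − 3/7z + 10/7z(1+2/7z) = 1 + z + 20/49z²
  so R(z) = 1 + z + 20/49z².

Need |R(x)|<1, x<0.
x=-1.74: |R|=0.4958
R=1: x+20/49x²=0 ⇒ x=−49/20=-2.4500; min R=1−1/(4·20/49)=0.3875>−1
Confirm numerically:
  x=-1.926: |R|=0.58807 <1
  x=-1.845: |R|=0.54440 <1
  x=-1.732: |R|=0.49242 <1
  x=-2.692: |R|=1.26590 >1
  x=-2.682: |R|=1.25397 >1
  x=-2.471: |R|=1.02118 >1
So |R|<1 on (-2.4500, 0).

z∈(-2.4500,0).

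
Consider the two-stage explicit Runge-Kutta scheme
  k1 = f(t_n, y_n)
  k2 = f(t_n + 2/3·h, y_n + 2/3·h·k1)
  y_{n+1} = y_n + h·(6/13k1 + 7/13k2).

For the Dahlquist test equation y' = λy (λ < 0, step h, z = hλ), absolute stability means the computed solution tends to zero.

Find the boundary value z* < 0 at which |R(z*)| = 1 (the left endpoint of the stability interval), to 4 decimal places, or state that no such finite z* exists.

z* = -2.7857.

With y'=λy (z=hλ):
  k1=λy_n ⇒ h·k1=z·y_n;  k2=λ(1+2/3z)y_n ⇒ h·k2=z(1+2/3z)y_n
  y_{n+1}/y_n = 1 + 6/13z + 7/13z(1+2/3z) = 1 + z + 14/39z²
  Hence R(z) = 1 + z + 14/39z².

Find x<0 with |R(x)|<1.
x=-0.95: |R|=0.3740
R=1: x+14/39x²=0 ⇒ x=−39/14=-2.7857; min R=1−1/(4·14/39)=0.3036>−1
Confirm numerically:
  x=-2.752: |R|=0.96669 <1
  x=-2.144: |R|=0.50611 <1
  x=-1.824: |R|=0.37030 <1
  x=-1.254: |R|=0.31049 <1
  x=-3.372: |R|=1.70968 >1
  x=-3.063: |R|=1.30489 >1
Interval (-2.7857, 0).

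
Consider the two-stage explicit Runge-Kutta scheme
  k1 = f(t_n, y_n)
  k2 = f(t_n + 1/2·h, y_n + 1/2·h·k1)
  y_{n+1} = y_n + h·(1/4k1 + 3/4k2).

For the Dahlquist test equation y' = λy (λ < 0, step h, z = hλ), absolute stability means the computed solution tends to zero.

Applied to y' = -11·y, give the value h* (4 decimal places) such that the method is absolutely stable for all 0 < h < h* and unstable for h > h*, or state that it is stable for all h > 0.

(-2.6667,0); λ=-11 ⇒ h* = (8/3)/11 = 0.2424.

On y'=λy, z=hλ:
  k1=λy_n ⇒ h·k1=z·y_n;  k2=λ(1+1/2z)y_n ⇒ h·k2=z(1+1/2z)y_n
  y_{n+1}/y_n = 1 + 1/4z + 3/4z(1+1/2z) = 1 + z + 3/8z²
  Hence R(z) = 1 + z + 3/8z².

Find x<0 with |R(x)|<1.
x=-1.44: |R|=0.3376
R=1: x+3/8x²=0 ⇒ x=−8/3=-2.6667; min R=1−1/(4·3/8)=0.3333>−1
Confirm numerically:
  x=-2.001: |R|=0.50050 <1
  x=-1.544: |R|=0.34998 <1
  x=-1.187: |R|=0.34136 <1
  x=-3.214: |R|=1.65967 >1
  x=-3.054: |R|=1.44359 >1
  x=-2.769: |R|=1.10626 >1
Interval (-2.6667, 0).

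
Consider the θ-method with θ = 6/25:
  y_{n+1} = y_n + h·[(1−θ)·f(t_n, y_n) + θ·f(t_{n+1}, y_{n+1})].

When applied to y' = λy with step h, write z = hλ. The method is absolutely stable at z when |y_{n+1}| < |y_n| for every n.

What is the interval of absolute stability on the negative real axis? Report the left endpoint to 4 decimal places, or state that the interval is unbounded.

Set f=λy, z=hλ:
  y_{n+1} = y_n + z·[19/25·y_n + 6/25·y_{n+1}] ⇒ (1 − 6/25z)y_{n+1} = (1 + 19/25z)y_n
  R(z) = (1 + 19/25z)/(1 − 6/25z).

Boundary: |R(x)|=1, x<0.
x=-0.61: |R|=0.4679
R=−1: 1+19/25x = −1+6/25x ⇒ -13/25x=2 ⇒ x=2/(-13/25)=-3.8462
Confirm numerically:
  x=-3.099: |R|=0.77719 <1
  x=-2.806: |R|=0.67679 <1
  x=-2.147: |R|=0.41690 <1
  x=-4.300: |R|=1.11614 >1
  x=-3.923: |R|=1.02058 >1
Interval (-3.8462, 0).

(-3.8462, 0).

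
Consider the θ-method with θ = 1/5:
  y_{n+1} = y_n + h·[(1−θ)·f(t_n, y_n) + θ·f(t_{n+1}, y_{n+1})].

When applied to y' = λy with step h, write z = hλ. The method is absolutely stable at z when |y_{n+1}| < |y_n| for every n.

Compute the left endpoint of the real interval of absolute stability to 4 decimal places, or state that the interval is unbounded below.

z* = -3.3333.

Test eqn y'=λy, z=hλ:
  y_{n+1} = y_n + z·[4/5·y_n + 1/5·y_{n+1}] ⇒ (1 − 1/5z)y_{n+1} = (1 + 4/5z)y_n
  Hence R(z) = (1 + 4/5z)/(1 − 1/5z).

Boundary: |R(x)|=1, x<0.
x=-0.87: |R|=0.2589
R=−1: 1+4/5x = −1+1/5x ⇒ -3/5x=2 ⇒ x=2/(-3/5)=-3.3333
Confirm numerically:
  x=-3.165: |R|=0.93815 <1
  x=-3.110: |R|=0.91739 <1
  x=-2.286: |R|=0.56876 <1
  x=-1.996: |R|=0.42653 <1
  x=-3.810: |R|=1.16232 >1
  x=-3.438: |R|=1.03721 >1
Interval (-3.3333, 0).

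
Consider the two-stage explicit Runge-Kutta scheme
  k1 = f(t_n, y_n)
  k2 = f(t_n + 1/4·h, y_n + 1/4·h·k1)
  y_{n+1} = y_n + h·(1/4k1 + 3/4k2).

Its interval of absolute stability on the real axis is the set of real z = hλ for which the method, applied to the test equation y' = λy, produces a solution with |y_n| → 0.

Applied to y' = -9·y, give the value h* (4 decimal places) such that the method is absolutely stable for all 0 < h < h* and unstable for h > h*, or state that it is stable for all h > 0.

On y'=λy, z=hλ:
  k1=λy_n ⇒ h·k1=z·y_n;  k2=λ(1+1/4z)y_n ⇒ h·k2=z(1+1/4z)y_n
  y_{n+1}/y_n = 1 + 1/4z + 3/4z(1+1/4z) = 1 + z + 3/16z²
  Hence R(z) = 1 + z + 3/16z².

Solve |R(x)|<1 on ℝ⁻.
x=-0.51: |R|=0.5388
R=1: x+3/16x²=0 ⇒ x=−16/3=-5.3333; min R=1−1/(4·3/16)=-0.3333>−1
Confirm numerically:
  x=-4.375: |R|=0.21387 <1
  x=-4.078: |R|=0.04014 <1
  x=-3.765: |R|=0.10715 <1
  x=-3.731: |R|=0.12093 <1
  x=-5.762: |R|=1.46312 >1
  x=-5.617: |R|=1.29875 >1
Interval (-5.3333, 0).

(-5.3333,0); λ=-9 ⇒ h* = (16/3)/9 = 0.5926.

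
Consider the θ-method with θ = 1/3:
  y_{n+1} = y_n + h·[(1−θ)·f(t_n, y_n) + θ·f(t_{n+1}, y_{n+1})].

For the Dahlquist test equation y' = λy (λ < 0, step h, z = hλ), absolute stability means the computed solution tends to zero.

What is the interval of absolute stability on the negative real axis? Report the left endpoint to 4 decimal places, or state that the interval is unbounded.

z∈(-6.0000,0).

With y'=λy (z=hλ):
  y_{n+1} = y_n + z·[2/3·y_n + 1/3·y_{n+1}] ⇒ (1 − 1/3z)y_{n+1} = (1 + 2/3z)y_n
  Hence R(z) = (1 + 2/3z)/(1 − 1/3z).

Solve |R(x)|<1 on ℝ⁻.
x=-0.71: |R|=0.4259
R=−1: 1+2/3x = −1+1/3x ⇒ -1/3x=2 ⇒ x=2/(-1/3)=-6.0000
Confirm numerically:
  x=-5.419: |R|=0.93099 <1
  x=-4.985: |R|=0.87289 <1
  x=-3.583: |R|=0.63284 <1
  x=-3.216: |R|=0.55212 <1
  x=-6.491: |R|=1.05173 >1
  x=-6.236: |R|=1.02555 >1
  x=-6.035: |R|=1.00387 >1
So |R|<1 on (-6.0000, 0).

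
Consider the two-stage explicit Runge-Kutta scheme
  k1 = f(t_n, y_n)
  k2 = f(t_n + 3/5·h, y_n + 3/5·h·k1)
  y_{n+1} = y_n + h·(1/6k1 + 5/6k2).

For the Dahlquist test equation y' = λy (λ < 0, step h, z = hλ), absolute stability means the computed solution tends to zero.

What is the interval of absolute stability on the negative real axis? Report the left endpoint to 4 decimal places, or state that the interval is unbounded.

z∈(-2.0000,0).

Set f=λy, z=hλ:
  k1=λy_n ⇒ h·k1=z·y_n;  k2=λ(1+3/5z)y_n ⇒ h·k2=z(1+3/5z)y_n
  y_{n+1}/y_n = 1 + 1/6z + 5/6z(1+3/5z) = 1 + z + 1/2z²
  R(z) = 1 + z + 1/2z².

Solve |R(x)|<1 on ℝ⁻.
x=-0.94: |R|=0.5018
R=1: x+1/2x²=0 ⇒ x=−2=-2.0000; min R=1−1/(4·1/2)=0.5000>−1
Confirm numerically:
  x=-1.662: |R|=0.71912 <1
  x=-1.596: |R|=0.67761 <1
  x=-0.890: |R|=0.50605 <1
  x=-2.575: |R|=1.74031 >1
  x=-2.412: |R|=1.49687 >1
  x=-2.168: |R|=1.18211 >1
So |R|<1 on (-2.0000, 0).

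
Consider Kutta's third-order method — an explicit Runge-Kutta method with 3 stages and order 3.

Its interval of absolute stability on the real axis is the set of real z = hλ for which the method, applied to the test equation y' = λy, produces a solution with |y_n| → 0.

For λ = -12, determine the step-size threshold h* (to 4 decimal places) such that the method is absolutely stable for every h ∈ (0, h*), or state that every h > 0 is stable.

Set f=λy, z=hλ:
  order 3, 3-stage ⇒ R(z)=1+z+z^2/2+z^3/6
  (e.g. R(-1.45)=0.09315, |R|=0.09315)

Find x<0 with |R(x)|<1.
x=-1.45: |R|=0.0931
|R(-2.4)|=0.8240 |R(-1.57)|=0.0175 |R(-0.58)|=0.5557
Bisect:
  x_lo=-3.0840 |R|=2.2173  x_hi=-0.3309 |R|=0.7178
  mid=-1.70746 |R|=0.07941 →hi
  mid=-2.39575 |R|=0.81772 →hi
  mid=-2.73989 |R|=1.41445 →lo
  mid=-2.56782 |R|=1.09288 →lo
  mid=-2.48178 |R|=0.94981 →hi
  mid=-2.52480 |R|=1.01993 →lo
  mid=-2.50329 |R|=0.98453 →hi
  mid=-2.51405 |R|=1.00214 →lo
  ...
  [-2.51287,-2.51270] ⇒ x*=-2.5127
So |R|<1 on (-2.5127, 0).

(-2.5127,0); λ=-12 ⇒ h* = 0.2094.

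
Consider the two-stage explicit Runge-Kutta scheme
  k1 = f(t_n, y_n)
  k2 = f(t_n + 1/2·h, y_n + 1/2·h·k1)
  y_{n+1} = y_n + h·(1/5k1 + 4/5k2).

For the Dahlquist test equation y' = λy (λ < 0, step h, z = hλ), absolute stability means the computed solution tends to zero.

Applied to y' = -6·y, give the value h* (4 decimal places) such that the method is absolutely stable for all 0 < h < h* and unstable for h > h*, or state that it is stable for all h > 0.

(-2.5000,0); λ=-6 ⇒ h* = (5/2)/6 = 0.4167.

Set f=λy, z=hλ:
  k1=λy_n ⇒ h·k1=z·y_n;  k2=λ(1+1/2z)y_n ⇒ h·k2=z(1+1/2z)y_n
  y_{n+1}/y_n = 1 + 1/5z + 4/5z(1+1/2z) = 1 + z + 2/5z²
  so R(z) = 1 + z + 2/5z².

Boundary: |R(x)|=1, x<0.
x=-1.38: |R|=0.3818
R=1: x+2/5x²=0 ⇒ x=−5/2=-2.5000; min R=1−1/(4·2/5)=0.3750>−1
Confirm numerically:
  x=-2.053: |R|=0.63292 <1
  x=-1.460: |R|=0.39264 <1
  x=-1.249: |R|=0.37500 <1
  x=-3.051: |R|=1.67244 >1
  x=-2.939: |R|=1.51609 >1
So |R|<1 on (-2.5000, 0).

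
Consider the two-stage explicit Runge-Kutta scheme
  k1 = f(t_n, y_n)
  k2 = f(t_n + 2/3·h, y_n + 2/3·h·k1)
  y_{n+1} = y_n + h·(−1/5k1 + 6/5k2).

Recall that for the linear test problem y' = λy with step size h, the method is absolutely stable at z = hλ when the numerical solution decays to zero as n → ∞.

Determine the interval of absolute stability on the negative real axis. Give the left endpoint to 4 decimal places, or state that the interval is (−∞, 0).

Set f=λy, z=hλ:
  k1=λy_n ⇒ h·k1=z·y_n;  k2=λ(1+2/3z)y_n ⇒ h·k2=z(1+2/3z)y_n
  y_{n+1}/y_n = 1 − 1/5z + 6/5z(1+2/3z) = 1 + z + 4/5z²
  ⇒ R(z) = 1 + z + 4/5z².

Solve |R(x)|<1 on ℝ⁻.
x=-1.49: |R|=1.2861
R=1: x+4/5x²=0 ⇒ x=−5/4=-1.2500; min R=1−1/(4·4/5)=0.6875>−1
Confirm numerically:
  x=-1.190: |R|=0.94288 <1
  x=-0.686: |R|=0.69048 <1
  x=-0.651: |R|=0.68804 <1
  x=-1.811: |R|=1.81278 >1
  x=-1.292: |R|=1.04341 >1
  x=-1.284: |R|=1.03492 >1
So |R|<1 on (-1.2500, 0).

z∈(-1.2500,0).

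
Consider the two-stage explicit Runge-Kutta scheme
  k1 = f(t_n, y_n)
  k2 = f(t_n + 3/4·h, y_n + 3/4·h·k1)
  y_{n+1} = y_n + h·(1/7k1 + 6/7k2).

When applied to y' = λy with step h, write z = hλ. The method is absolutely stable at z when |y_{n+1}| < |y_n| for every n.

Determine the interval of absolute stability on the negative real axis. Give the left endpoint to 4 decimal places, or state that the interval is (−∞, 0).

z∈(-1.5556,0).

On y'=λy, z=hλ:
  k1=λy_n ⇒ h·k1=z·y_n;  k2=λ(1+3/4z)y_n ⇒ h·k2=z(1+3/4z)y_n
  y_{n+1}/y_n = 1 + 1/7z + 6/7z(1+3/4z) = 1 + z + 9/14z²
  ⇒ R(z) = 1 + z + 9/14z².

Need |R(x)|<1, x<0.
x=-1.66: |R|=1.1115
R=1: x+9/14x²=0 ⇒ x=−14/9=-1.5556; min R=1−1/(4·9/14)=0.6111>−1
Confirm numerically:
  x=-1.316: |R|=0.79734 <1
  x=-0.816: |R|=0.61205 <1
  x=-0.729: |R|=0.61264 <1
  x=-0.646: |R|=0.62227 <1
  x=-2.150: |R|=1.82161 >1
  x=-1.626: |R|=1.07363 >1
So |R|<1 on (-1.5556, 0).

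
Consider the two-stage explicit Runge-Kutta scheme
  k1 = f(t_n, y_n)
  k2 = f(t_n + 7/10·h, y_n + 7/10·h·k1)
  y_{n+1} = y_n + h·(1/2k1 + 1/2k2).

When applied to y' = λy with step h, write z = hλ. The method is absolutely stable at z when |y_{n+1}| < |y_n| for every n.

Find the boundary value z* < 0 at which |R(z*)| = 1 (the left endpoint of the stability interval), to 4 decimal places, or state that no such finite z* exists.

z* = -2.8571.

Set f=λy, z=hλ:
  k1=λy_n ⇒ h·k1=z·y_n;  k2=λ(1+7/10z)y_n ⇒ h·k2=z(1+7/10z)y_n
  y_{n+1}/y_n = 1 + 1/2z + 1/2z(1+7/10z) = 1 + z + 7/20z²
  so R(z) = 1 + z + 7/20z².

Solve |R(x)|<1 on ℝ⁻.
x=-0.62: |R|=0.5145
R=1: x+7/20x²=0 ⇒ x=−20/7=-2.8571; min R=1−1/(4·7/20)=0.2857>−1
Confirm numerically:
  x=-2.613: |R|=0.77672 <1
  x=-1.891: |R|=0.36056 <1
  x=-1.351: |R|=0.28782 <1
  x=-1.251: |R|=0.29675 <1
  x=-2.990: |R|=1.13904 >1
  x=-2.983: |R|=1.13140 >1
Stable set (-2.8571, 0).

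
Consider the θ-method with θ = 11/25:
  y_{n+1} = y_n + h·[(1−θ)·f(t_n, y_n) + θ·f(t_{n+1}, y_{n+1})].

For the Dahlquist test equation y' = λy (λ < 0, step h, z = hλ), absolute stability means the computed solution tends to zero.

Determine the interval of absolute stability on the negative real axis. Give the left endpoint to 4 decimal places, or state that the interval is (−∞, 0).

z∈(-16.6667,0).

Set f=λy, z=hλ:
  y_{n+1} = y_n + z·[14/25·y_n + 11/25·y_{n+1}] ⇒ (1 − 11/25z)y_{n+1} = (1 + 14/25z)y_n
  Hence R(z) = (1 + 14/25z)/(1 − 11/25z).

Find x<0 with |R(x)|<1.
x=-0.51: |R|=0.5835
R=−1: 1+14/25x = −1+11/25x ⇒ -3/25x=2 ⇒ x=2/(-3/25)=-16.6667
Confirm numerically:
  x=-16.571: |R|=0.99862 <1
  x=-9.741: |R|=0.84278 <1
  x=-9.621: |R|=0.83844 <1
  x=-17.045: |R|=1.00534 >1
  x=-16.991: |R|=1.00459 >1
Interval (-16.6667, 0).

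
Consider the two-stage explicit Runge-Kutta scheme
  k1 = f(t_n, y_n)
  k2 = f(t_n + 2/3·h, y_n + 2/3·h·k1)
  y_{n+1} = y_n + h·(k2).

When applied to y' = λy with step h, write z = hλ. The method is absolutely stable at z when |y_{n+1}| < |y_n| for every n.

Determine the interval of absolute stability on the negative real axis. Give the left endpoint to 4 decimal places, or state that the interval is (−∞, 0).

On y'=λy, z=hλ:
  k1=λy_n ⇒ h·k1=z·y_n;  k2=λ(1+2/3z)y_n ⇒ h·k2=z(1+2/3z)y_n
  y_{n+1}/y_n = 1 + z(1+2/3z) = 1 + z + 2/3z²
  R(z) = 1 + z + 2/3z².

Solve |R(x)|<1 on ℝ⁻.
x=-1.33: |R|=0.8493
R=1: x+2/3x²=0 ⇒ x=−3/2=-1.5000; min R=1−1/(4·2/3)=0.6250>−1
Confirm numerically:
  x=-1.267: |R|=0.80319 <1
  x=-1.067: |R|=0.69199 <1
  x=-0.611: |R|=0.63788 <1
  x=-2.011: |R|=1.68508 >1
  x=-2.002: |R|=1.67000 >1
  x=-1.836: |R|=1.41126 >1
Interval (-1.5000, 0).

(-1.5000, 0).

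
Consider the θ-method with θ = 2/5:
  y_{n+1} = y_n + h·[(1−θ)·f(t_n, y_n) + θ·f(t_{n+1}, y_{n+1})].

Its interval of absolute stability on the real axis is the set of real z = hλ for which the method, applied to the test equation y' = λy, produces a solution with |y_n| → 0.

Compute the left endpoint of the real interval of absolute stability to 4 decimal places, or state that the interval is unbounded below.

z* = -10.0000.

On y'=λy, z=hλ:
  y_{n+1} = y_n + z·[3/5·y_n + 2/5·y_{n+1}] ⇒ (1 − 2/5z)y_{n+1} = (1 + 3/5z)y_n
  so R(z) = (1 + 3/5z)/(1 − 2/5z).

Need |R(x)|<1, x<0.
x=-0.95: |R|=0.3116
R=−1: 1+3/5x = −1+2/5x ⇒ -1/5x=2 ⇒ x=2/(-1/5)=-10.0000
Confirm numerically:
  x=-8.947: |R|=0.95401 <1
  x=-8.348: |R|=0.92386 <1
  x=-6.423: |R|=0.79956 <1
  x=-10.189: |R|=1.00745 >1
  x=-10.058: |R|=1.00231 >1
So |R|<1 on (-10.0000, 0).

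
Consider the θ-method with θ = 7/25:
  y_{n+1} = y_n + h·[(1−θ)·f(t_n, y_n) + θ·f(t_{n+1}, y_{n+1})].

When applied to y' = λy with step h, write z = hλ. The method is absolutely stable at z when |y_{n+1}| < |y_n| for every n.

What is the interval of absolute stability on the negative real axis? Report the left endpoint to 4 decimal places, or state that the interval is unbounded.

z∈(-4.5455,0).

On y'=λy, z=hλ:
  y_{n+1} = y_n + z·[18/25·y_n + 7/25·y_{n+1}] ⇒ (1 − 7/25z)y_{n+1} = (1 + 18/25z)y_n
  so R(z) = (1 + 18/25z)/(1 − 7/25z).

Solve |R(x)|<1 on ℝ⁻.
x=-1.78: |R|=0.1879
R=−1: 1+18/25x = −1+7/25x ⇒ -11/25x=2 ⇒ x=2/(-11/25)=-4.5455
Confirm numerically:
  x=-4.461: |R|=0.98348 <1
  x=-4.296: |R|=0.95017 <1
  x=-3.163: |R|=0.67741 <1
  x=-2.729: |R|=0.54695 <1
  x=-5.105: |R|=1.10134 >1
  x=-4.690: |R|=1.02749 >1
So |R|<1 on (-4.5455, 0).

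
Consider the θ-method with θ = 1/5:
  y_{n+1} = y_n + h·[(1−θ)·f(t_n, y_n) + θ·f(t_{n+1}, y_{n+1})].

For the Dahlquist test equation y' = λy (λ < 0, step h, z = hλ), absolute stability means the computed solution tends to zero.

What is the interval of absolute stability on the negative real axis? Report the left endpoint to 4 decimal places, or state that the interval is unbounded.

With y'=λy (z=hλ):
  y_{n+1} = y_n + z·[4/5·y_n + 1/5·y_{n+1}] ⇒ (1 − 1/5z)y_{n+1} = (1 + 4/5z)y_n
  ⇒ R(z) = (1 + 4/5z)/(1 − 1/5z).

Need |R(x)|<1, x<0.
x=-1.1: |R|=0.0984
R=−1: 1+4/5x = −1+1/5x ⇒ -3/5x=2 ⇒ x=2/(-3/5)=-3.3333
Confirm numerically:
  x=-3.086: |R|=0.90824 <1
  x=-2.847: |R|=0.81407 <1
  x=-1.701: |R|=0.26921 <1
  x=-3.541: |R|=1.07294 >1
  x=-3.438: |R|=1.03721 >1
Stable set (-3.3333, 0).

(-3.3333, 0).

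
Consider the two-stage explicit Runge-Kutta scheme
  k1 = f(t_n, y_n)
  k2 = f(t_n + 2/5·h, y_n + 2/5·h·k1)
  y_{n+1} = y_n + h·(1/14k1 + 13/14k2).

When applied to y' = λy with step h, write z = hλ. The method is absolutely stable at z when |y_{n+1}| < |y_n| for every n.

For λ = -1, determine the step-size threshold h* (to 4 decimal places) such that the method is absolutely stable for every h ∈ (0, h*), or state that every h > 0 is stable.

With y'=λy (z=hλ):
  k1=λy_n ⇒ h·k1=z·y_n;  k2=λ(1+2/5z)y_n ⇒ h·k2=z(1+2/5z)y_n
  y_{n+1}/y_n = 1 + 1/14z + 13/14z(1+2/5z) = 1 + z + 13/35z²
  R(z) = 1 + z + 13/35z².

Solve |R(x)|<1 on ℝ⁻.
x=-0.69: |R|=0.4868
R=1: x+13/35x²=0 ⇒ x=−35/13=-2.6923; min R=1−1/(4·13/35)=0.3269>−1
Confirm numerically:
  x=-2.375: |R|=0.72009 <1
  x=-2.305: |R|=0.66841 <1
  x=-1.693: |R|=0.37161 <1
  x=-1.673: |R|=0.36660 <1
  x=-3.259: |R|=1.68597 >1
  x=-2.831: |R|=1.14584 >1
So |R|<1 on (-2.6923, 0).

(-2.6923,0); λ=-1 ⇒ h* = (35/13)/1 = 2.6923.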